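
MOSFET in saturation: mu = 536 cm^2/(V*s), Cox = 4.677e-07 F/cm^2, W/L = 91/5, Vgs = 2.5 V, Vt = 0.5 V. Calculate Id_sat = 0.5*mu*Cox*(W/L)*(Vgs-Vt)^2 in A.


Step 1: Overdrive voltage Vov = Vgs - Vt = 2.5 - 0.5 = 2.0 V
Step 2: W/L = 91/5 = 18.2
Step 3: Id = 0.5 * 536 * 4.677e-07 * 18.2 * 2.0^2
Step 4: Id = 9.13e-03 A

9.13e-03


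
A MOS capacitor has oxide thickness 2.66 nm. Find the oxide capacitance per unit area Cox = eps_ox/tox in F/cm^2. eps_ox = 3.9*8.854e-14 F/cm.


Step 1: eps_ox = 3.9 * 8.854e-14 = 3.45306e-13 F/cm
Step 2: tox in cm = 2.66 nm * 1e-7 = 2.6600e-07 cm
Step 3: Cox = 3.45306e-13 / 2.6600e-07 = 1.30e-06 F/cm^2

1.30e-06


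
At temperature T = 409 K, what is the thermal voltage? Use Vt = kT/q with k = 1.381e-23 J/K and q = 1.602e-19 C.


Step 1: kT = 1.381e-23 * 409 = 5.64829e-21 J
Step 2: Vt = kT/q = 5.64829e-21 / 1.602e-19
Step 3: Vt = 0.03526 V

0.03526


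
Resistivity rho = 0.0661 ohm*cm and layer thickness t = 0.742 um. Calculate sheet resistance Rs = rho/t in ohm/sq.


Step 1: Convert thickness to cm: t = 0.742 um = 7.4200e-05 cm
Step 2: Rs = rho / t = 0.0661 / 7.4200e-05
Step 3: Rs = 890.8 ohm/sq

890.8


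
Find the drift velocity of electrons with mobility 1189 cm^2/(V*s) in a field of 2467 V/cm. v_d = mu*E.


Step 1: v_d = mu * E
Step 2: v_d = 1189 * 2467 = 2933263
Step 3: v_d = 2.93e+06 cm/s

2.93e+06


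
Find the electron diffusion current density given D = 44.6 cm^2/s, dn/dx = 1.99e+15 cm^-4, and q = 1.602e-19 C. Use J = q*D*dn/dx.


Step 1: J = q * D * (dn/dx)
Step 2: J = 1.602e-19 * 44.6 * 1.99e+15
Step 3: J = 1.42e-02 A/cm^2

1.42e-02


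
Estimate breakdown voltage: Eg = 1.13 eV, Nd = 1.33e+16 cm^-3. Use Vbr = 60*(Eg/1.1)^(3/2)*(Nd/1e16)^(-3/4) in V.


Step 1: Eg/1.1 = 1.13/1.1 = 1.027273
Step 2: (Eg/1.1)^1.5 = 1.027273^1.5 = 1.041187
Step 3: (Nd/1e16)^(-0.75) = (1.33)^(-0.75) = 0.807442
Step 4: Vbr = 60 * 1.041187 * 0.807442 = 50.4 V

50.4


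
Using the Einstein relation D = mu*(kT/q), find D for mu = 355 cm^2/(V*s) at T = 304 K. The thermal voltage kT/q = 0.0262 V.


Step 1: D = mu * (kT/q)
Step 2: D = 355 * 0.0262
Step 3: D = 9.3 cm^2/s

9.3


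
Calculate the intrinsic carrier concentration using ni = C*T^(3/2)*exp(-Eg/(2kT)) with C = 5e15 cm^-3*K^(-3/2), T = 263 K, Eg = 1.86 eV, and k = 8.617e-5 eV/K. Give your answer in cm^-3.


Step 1: Compute kT = 8.617e-5 * 263 = 0.02266271 eV
Step 2: Exponent = -Eg/(2kT) = -1.86/(2*0.02266271) = -41.03658
Step 3: T^(3/2) = 263^1.5 = 4265.14
Step 4: ni = 5e15 * 4265.14 * exp(-41.03658) = 3.21e+01 cm^-3

3.21e+01


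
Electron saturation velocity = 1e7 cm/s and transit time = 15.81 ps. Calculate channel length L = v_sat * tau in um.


Step 1: tau in seconds = 15.81 ps * 1e-12 = 1.5810e-11 s
Step 2: L = v_sat * tau = 1e7 * 1.5810e-11 = 1.5810e-04 cm
Step 3: L in um = 1.5810e-04 * 1e4 = 1.581 um

1.581


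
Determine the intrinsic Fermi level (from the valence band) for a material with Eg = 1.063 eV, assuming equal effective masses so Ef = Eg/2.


Step 1: For an intrinsic semiconductor, the Fermi level sits at midgap.
Step 2: Ef = Eg / 2 = 1.063 / 2 = 0.5315 eV

0.5315


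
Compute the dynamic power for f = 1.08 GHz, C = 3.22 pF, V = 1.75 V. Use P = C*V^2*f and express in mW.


Step 1: V^2 = 1.75^2 = 3.0625 V^2
Step 2: P = C*V^2*f = 3.22e-12 F * 3.0625 * 1.08e9 Hz
Step 3: P = 1.065015e-02 W
Step 4: P = 10.65 mW

10.65


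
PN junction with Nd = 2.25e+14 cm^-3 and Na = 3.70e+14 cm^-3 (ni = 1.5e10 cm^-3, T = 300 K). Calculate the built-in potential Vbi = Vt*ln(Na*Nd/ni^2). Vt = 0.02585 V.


Step 1: Compute Na*Nd/ni^2 = 3.70e+14 * 2.25e+14 / (1.5e10)^2 = 3.7000e+08
Step 2: ln(3.7000e+08) = 19.7290
Step 3: Vbi = 0.02585 * 19.7290 = 0.51 V

0.51


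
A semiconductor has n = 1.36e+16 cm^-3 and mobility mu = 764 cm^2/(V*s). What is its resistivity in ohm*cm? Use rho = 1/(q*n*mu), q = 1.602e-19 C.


Step 1: sigma = q * n * mu = 1.602e-19 * 1.36e+16 * 764 = 1.66454e+00 S/cm
Step 2: rho = 1 / sigma = 1 / 1.66454e+00 = 0.6008 ohm*cm

0.6008


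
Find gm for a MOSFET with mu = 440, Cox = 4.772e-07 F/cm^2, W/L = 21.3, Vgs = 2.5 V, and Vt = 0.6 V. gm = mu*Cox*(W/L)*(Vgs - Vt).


Step 1: Vov = Vgs - Vt = 2.5 - 0.6 = 1.9 V
Step 2: gm = mu * Cox * (W/L) * Vov
Step 3: gm = 440 * 4.772e-07 * 21.3 * 1.9 = 8.50e-03 S

8.50e-03


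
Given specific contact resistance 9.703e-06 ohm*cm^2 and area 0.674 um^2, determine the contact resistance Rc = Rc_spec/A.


Step 1: Convert area to cm^2: 0.674 um^2 = 6.7400e-09 cm^2
Step 2: Rc = Rc_spec / A = 9.703e-06 / 6.7400e-09
Step 3: Rc = 1.44e+03 ohms

1.44e+03


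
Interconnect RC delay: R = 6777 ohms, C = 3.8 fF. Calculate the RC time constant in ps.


Step 1: tau = R * C
Step 2: tau = 6777 * 3.8 fF = 6777 * 3.8e-15 F
Step 3: tau = 2.57526e-11 s = 25.7526 ps

25.7526


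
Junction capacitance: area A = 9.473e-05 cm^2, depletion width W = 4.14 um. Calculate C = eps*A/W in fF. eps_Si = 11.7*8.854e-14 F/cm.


Step 1: eps_Si = 11.7 * 8.854e-14 = 1.035918e-12 F/cm
Step 2: W in cm = 4.14 * 1e-4 = 4.14e-04 cm
Step 3: C = 1.035918e-12 * 9.473e-05 / 4.14e-04 = 2.370351e-13 F
Step 4: C = 237.04 fF

237.04


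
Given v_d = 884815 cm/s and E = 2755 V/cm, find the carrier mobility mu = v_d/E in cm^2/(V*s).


Step 1: mu = v_d / E
Step 2: mu = 884815 / 2755
Step 3: mu = 321.17 cm^2/(V*s)

321.17


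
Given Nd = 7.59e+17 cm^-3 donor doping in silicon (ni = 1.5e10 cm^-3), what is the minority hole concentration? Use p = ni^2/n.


Step 1: Since Nd >> ni, n ≈ Nd = 7.59e+17 cm^-3
Step 2: p = ni^2 / n = (1.5e10)^2 / 7.59e+17
Step 3: p = 2.25e20 / 7.59e+17 = 2.96e+02 cm^-3

2.96e+02


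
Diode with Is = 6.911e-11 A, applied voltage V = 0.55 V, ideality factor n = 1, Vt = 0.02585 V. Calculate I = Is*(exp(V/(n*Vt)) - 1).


Step 1: V/(n*Vt) = 0.55/(1*0.02585) = 21.2766
Step 2: exp(21.2766) = 1.7390e+09
Step 3: I = 6.911e-11 * (1.7390e+09 - 1) = 1.20e-01 A

1.20e-01


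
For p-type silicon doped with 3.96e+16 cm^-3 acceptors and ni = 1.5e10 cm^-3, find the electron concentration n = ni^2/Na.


Step 1: Majority hole concentration p ≈ Na = 3.96e+16 cm^-3
Step 2: n = ni^2 / Na = (1.5e10)^2 / 3.96e+16
Step 3: n = 5.68e+03 cm^-3

5.68e+03


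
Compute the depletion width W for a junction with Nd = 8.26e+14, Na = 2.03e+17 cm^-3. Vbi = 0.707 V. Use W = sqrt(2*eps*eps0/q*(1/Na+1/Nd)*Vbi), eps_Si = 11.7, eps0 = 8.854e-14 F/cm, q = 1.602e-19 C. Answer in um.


Step 1: 1/Na + 1/Nd = 1/2.03e+17 + 1/8.26e+14 = 1.21558e-15
Step 2: 2*eps*eps0/q = 2*11.7*8.854e-14/1.602e-19 = 1.293281e+07
Step 3: W^2 = 1.293281e+07 * 1.21558e-15 * 0.707 = 1.11147e-08
Step 4: W = sqrt(1.11147e-08) = 1.054e-04 cm = 1.054 um

1.054


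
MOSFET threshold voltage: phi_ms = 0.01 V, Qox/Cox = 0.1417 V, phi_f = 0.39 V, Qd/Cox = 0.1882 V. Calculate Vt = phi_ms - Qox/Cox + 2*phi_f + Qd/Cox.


Step 1: Vt = phi_ms - Qox/Cox + 2*phi_f + Qd/Cox
Step 2: Vt = 0.01 - 0.1417 + 2*0.39 + 0.1882
Step 3: Vt = 0.01 - 0.1417 + 0.78 + 0.1882
Step 4: Vt = 0.8365 V

0.8365


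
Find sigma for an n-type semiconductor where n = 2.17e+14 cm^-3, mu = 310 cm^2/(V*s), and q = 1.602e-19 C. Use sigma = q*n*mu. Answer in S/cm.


Step 1: sigma = q * n * mu
Step 2: sigma = 1.602e-19 * 2.17e+14 * 310
Step 3: sigma = 1.078e-02 S/cm

1.078e-02


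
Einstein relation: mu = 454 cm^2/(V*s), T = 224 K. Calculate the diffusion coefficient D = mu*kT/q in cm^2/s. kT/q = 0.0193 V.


Step 1: D = mu * (kT/q)
Step 2: D = 454 * 0.0193
Step 3: D = 8.76 cm^2/s

8.76


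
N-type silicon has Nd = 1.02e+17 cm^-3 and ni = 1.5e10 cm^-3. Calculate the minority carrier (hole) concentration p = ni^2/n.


Step 1: Since Nd >> ni, n ≈ Nd = 1.02e+17 cm^-3
Step 2: p = ni^2 / n = (1.5e10)^2 / 1.02e+17
Step 3: p = 2.25e20 / 1.02e+17 = 2.21e+03 cm^-3

2.21e+03


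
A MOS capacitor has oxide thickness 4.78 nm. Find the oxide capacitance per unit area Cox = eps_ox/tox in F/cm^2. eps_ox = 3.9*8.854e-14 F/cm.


Step 1: eps_ox = 3.9 * 8.854e-14 = 3.45306e-13 F/cm
Step 2: tox in cm = 4.78 nm * 1e-7 = 4.7800e-07 cm
Step 3: Cox = 3.45306e-13 / 4.7800e-07 = 7.22e-07 F/cm^2

7.22e-07


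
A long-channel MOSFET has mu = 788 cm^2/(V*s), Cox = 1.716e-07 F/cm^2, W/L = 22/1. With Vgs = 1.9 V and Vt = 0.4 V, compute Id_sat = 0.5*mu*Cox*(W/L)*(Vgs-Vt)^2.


Step 1: Overdrive voltage Vov = Vgs - Vt = 1.9 - 0.4 = 1.5 V
Step 2: W/L = 22/1 = 22
Step 3: Id = 0.5 * 788 * 1.716e-07 * 22 * 1.5^2
Step 4: Id = 3.35e-03 A

3.35e-03


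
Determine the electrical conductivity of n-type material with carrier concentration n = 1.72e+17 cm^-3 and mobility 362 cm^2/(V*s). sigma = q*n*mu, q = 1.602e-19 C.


Step 1: sigma = q * n * mu
Step 2: sigma = 1.602e-19 * 1.72e+17 * 362
Step 3: sigma = 9.975e+00 S/cm

9.975e+00


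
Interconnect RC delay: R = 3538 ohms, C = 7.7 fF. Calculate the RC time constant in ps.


Step 1: tau = R * C
Step 2: tau = 3538 * 7.7 fF = 3538 * 7.7e-15 F
Step 3: tau = 2.72426e-11 s = 27.2426 ps

27.2426


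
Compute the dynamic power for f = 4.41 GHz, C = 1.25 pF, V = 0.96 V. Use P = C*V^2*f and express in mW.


Step 1: V^2 = 0.96^2 = 0.9216 V^2
Step 2: P = C*V^2*f = 1.25e-12 F * 0.9216 * 4.41e9 Hz
Step 3: P = 5.08032e-03 W
Step 4: P = 5.08 mW

5.08


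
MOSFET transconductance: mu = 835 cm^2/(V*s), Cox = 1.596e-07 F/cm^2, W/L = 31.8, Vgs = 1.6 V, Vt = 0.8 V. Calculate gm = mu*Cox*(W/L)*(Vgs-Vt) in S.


Step 1: Vov = Vgs - Vt = 1.6 - 0.8 = 0.8 V
Step 2: gm = mu * Cox * (W/L) * Vov
Step 3: gm = 835 * 1.596e-07 * 31.8 * 0.8 = 3.39e-03 S

3.39e-03


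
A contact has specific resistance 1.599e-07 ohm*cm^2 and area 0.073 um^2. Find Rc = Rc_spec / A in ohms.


Step 1: Convert area to cm^2: 0.073 um^2 = 7.3000e-10 cm^2
Step 2: Rc = Rc_spec / A = 1.599e-07 / 7.3000e-10
Step 3: Rc = 2.19e+02 ohms

2.19e+02


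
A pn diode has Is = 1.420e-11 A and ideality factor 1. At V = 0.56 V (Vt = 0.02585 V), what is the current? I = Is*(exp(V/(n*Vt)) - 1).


Step 1: V/(n*Vt) = 0.56/(1*0.02585) = 21.6634
Step 2: exp(21.6634) = 2.5603e+09
Step 3: I = 1.420e-11 * (2.5603e+09 - 1) = 3.64e-02 A

3.64e-02


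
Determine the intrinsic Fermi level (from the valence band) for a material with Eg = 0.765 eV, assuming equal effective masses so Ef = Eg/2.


Step 1: For an intrinsic semiconductor, the Fermi level sits at midgap.
Step 2: Ef = Eg / 2 = 0.765 / 2 = 0.3825 eV

0.3825


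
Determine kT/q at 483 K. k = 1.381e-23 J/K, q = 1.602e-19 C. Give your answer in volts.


Step 1: kT = 1.381e-23 * 483 = 6.67023e-21 J
Step 2: Vt = kT/q = 6.67023e-21 / 1.602e-19
Step 3: Vt = 0.04164 V

0.04164


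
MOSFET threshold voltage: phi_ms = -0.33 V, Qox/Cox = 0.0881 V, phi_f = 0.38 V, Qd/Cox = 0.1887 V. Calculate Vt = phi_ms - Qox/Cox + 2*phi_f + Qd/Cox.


Step 1: Vt = phi_ms - Qox/Cox + 2*phi_f + Qd/Cox
Step 2: Vt = -0.33 - 0.0881 + 2*0.38 + 0.1887
Step 3: Vt = -0.33 - 0.0881 + 0.76 + 0.1887
Step 4: Vt = 0.5306 V

0.5306


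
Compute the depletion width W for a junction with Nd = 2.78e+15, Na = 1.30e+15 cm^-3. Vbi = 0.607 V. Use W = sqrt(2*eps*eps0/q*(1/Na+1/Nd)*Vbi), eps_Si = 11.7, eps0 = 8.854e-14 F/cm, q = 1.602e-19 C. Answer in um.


Step 1: 1/Na + 1/Nd = 1/1.30e+15 + 1/2.78e+15 = 1.12894e-15
Step 2: 2*eps*eps0/q = 2*11.7*8.854e-14/1.602e-19 = 1.293281e+07
Step 3: W^2 = 1.293281e+07 * 1.12894e-15 * 0.607 = 8.86242e-09
Step 4: W = sqrt(8.86242e-09) = 9.414e-05 cm = 0.9414 um

0.9414


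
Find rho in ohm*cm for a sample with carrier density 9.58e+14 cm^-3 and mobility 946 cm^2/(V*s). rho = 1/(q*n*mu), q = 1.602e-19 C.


Step 1: sigma = q * n * mu = 1.602e-19 * 9.58e+14 * 946 = 1.45184e-01 S/cm
Step 2: rho = 1 / sigma = 1 / 1.45184e-01 = 6.888 ohm*cm

6.888


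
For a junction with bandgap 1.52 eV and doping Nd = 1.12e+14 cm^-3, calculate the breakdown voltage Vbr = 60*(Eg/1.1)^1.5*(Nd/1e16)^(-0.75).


Step 1: Eg/1.1 = 1.52/1.1 = 1.381818
Step 2: (Eg/1.1)^1.5 = 1.381818^1.5 = 1.624337
Step 3: (Nd/1e16)^(-0.75) = (0.0112)^(-0.75) = 29.046010
Step 4: Vbr = 60 * 1.624337 * 29.046010 = 2830.8 V

2830.8


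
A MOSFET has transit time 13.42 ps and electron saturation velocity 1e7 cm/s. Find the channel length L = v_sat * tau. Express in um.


Step 1: tau in seconds = 13.42 ps * 1e-12 = 1.3420e-11 s
Step 2: L = v_sat * tau = 1e7 * 1.3420e-11 = 1.3420e-04 cm
Step 3: L in um = 1.3420e-04 * 1e4 = 1.342 um

1.342


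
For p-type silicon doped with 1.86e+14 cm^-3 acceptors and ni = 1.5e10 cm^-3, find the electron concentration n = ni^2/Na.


Step 1: Majority hole concentration p ≈ Na = 1.86e+14 cm^-3
Step 2: n = ni^2 / Na = (1.5e10)^2 / 1.86e+14
Step 3: n = 1.21e+06 cm^-3

1.21e+06


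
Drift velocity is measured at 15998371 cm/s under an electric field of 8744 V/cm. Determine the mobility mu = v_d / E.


Step 1: mu = v_d / E
Step 2: mu = 15998371 / 8744
Step 3: mu = 1829.64 cm^2/(V*s)

1829.64


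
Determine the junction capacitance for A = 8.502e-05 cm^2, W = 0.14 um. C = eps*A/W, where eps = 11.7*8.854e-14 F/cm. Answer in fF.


Step 1: eps_Si = 11.7 * 8.854e-14 = 1.035918e-12 F/cm
Step 2: W in cm = 0.14 * 1e-4 = 1.40e-05 cm
Step 3: C = 1.035918e-12 * 8.502e-05 / 1.40e-05 = 6.290982e-12 F
Step 4: C = 6290.98 fF

6290.98


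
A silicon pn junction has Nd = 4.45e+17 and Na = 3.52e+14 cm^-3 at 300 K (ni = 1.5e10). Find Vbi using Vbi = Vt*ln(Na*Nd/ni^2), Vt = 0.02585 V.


Step 1: Compute Na*Nd/ni^2 = 3.52e+14 * 4.45e+17 / (1.5e10)^2 = 6.9618e+11
Step 2: ln(6.9618e+11) = 27.2689
Step 3: Vbi = 0.02585 * 27.2689 = 0.705 V

0.705


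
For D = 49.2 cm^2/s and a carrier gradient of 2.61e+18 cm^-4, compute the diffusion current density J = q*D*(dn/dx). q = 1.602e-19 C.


Step 1: J = q * D * (dn/dx)
Step 2: J = 1.602e-19 * 49.2 * 2.61e+18
Step 3: J = 2.06e+01 A/cm^2

2.06e+01


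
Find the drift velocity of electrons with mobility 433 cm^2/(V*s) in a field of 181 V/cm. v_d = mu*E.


Step 1: v_d = mu * E
Step 2: v_d = 433 * 181 = 78373
Step 3: v_d = 7.84e+04 cm/s

7.84e+04


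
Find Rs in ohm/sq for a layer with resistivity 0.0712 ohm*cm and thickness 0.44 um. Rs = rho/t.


Step 1: Convert thickness to cm: t = 0.44 um = 4.4000e-05 cm
Step 2: Rs = rho / t = 0.0712 / 4.4000e-05
Step 3: Rs = 1618.2 ohm/sq

1618.2


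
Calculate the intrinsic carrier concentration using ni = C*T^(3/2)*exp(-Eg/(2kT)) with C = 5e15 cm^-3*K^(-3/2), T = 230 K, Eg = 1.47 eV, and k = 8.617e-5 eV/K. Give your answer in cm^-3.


Step 1: Compute kT = 8.617e-5 * 230 = 0.0198191 eV
Step 2: Exponent = -Eg/(2kT) = -1.47/(2*0.0198191) = -37.08544
Step 3: T^(3/2) = 230^1.5 = 3488.12
Step 4: ni = 5e15 * 3488.12 * exp(-37.08544) = 1.37e+03 cm^-3

1.37e+03


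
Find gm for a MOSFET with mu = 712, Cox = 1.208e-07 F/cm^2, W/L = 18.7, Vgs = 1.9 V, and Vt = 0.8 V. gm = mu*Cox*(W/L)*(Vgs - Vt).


Step 1: Vov = Vgs - Vt = 1.9 - 0.8 = 1.1 V
Step 2: gm = mu * Cox * (W/L) * Vov
Step 3: gm = 712 * 1.208e-07 * 18.7 * 1.1 = 1.77e-03 S

1.77e-03


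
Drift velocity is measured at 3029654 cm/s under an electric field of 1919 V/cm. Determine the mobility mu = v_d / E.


Step 1: mu = v_d / E
Step 2: mu = 3029654 / 1919
Step 3: mu = 1578.77 cm^2/(V*s)

1578.77


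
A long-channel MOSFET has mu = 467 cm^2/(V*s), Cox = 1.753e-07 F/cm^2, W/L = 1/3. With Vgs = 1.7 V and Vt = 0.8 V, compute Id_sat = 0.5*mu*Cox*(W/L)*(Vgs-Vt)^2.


Step 1: Overdrive voltage Vov = Vgs - Vt = 1.7 - 0.8 = 0.9 V
Step 2: W/L = 1/3 = 0.333333
Step 3: Id = 0.5 * 467 * 1.753e-07 * 0.333333 * 0.9^2
Step 4: Id = 1.11e-05 A

1.11e-05


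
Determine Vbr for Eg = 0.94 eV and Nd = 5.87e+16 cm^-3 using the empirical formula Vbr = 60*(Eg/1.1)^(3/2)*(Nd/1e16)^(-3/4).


Step 1: Eg/1.1 = 0.94/1.1 = 0.854545
Step 2: (Eg/1.1)^1.5 = 0.854545^1.5 = 0.789955
Step 3: (Nd/1e16)^(-0.75) = (5.87)^(-0.75) = 0.265168
Step 4: Vbr = 60 * 0.789955 * 0.265168 = 12.6 V

12.6


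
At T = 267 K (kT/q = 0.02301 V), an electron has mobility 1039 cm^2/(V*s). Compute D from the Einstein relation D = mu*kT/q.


Step 1: D = mu * (kT/q)
Step 2: D = 1039 * 0.02301
Step 3: D = 23.91 cm^2/s

23.91


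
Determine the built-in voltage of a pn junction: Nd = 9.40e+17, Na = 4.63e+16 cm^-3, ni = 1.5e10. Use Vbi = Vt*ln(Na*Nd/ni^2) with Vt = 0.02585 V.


Step 1: Compute Na*Nd/ni^2 = 4.63e+16 * 9.40e+17 / (1.5e10)^2 = 1.9343e+14
Step 2: ln(1.9343e+14) = 32.8959
Step 3: Vbi = 0.02585 * 32.8959 = 0.85 V

0.85


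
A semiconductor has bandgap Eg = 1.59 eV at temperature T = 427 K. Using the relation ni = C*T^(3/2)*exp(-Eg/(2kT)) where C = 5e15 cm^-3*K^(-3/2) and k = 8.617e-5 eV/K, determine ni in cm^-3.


Step 1: Compute kT = 8.617e-5 * 427 = 0.03679459 eV
Step 2: Exponent = -Eg/(2kT) = -1.59/(2*0.03679459) = -21.60644
Step 3: T^(3/2) = 427^1.5 = 8823.52
Step 4: ni = 5e15 * 8823.52 * exp(-21.60644) = 1.82e+10 cm^-3

1.82e+10


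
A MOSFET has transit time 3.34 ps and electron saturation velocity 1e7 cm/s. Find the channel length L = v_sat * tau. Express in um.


Step 1: tau in seconds = 3.34 ps * 1e-12 = 3.3400e-12 s
Step 2: L = v_sat * tau = 1e7 * 3.3400e-12 = 3.3400e-05 cm
Step 3: L in um = 3.3400e-05 * 1e4 = 0.334 um

0.334


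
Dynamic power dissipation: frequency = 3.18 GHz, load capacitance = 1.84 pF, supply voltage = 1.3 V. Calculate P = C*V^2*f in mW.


Step 1: V^2 = 1.3^2 = 1.69 V^2
Step 2: P = C*V^2*f = 1.84e-12 F * 1.69 * 3.18e9 Hz
Step 3: P = 9.888528e-03 W
Step 4: P = 9.889 mW

9.889


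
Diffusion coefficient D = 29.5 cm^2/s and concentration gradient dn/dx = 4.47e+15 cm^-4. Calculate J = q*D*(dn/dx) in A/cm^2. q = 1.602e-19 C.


Step 1: J = q * D * (dn/dx)
Step 2: J = 1.602e-19 * 29.5 * 4.47e+15
Step 3: J = 2.11e-02 A/cm^2

2.11e-02


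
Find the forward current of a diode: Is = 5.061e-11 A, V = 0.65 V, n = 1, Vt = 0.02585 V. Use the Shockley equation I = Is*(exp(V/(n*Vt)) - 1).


Step 1: V/(n*Vt) = 0.65/(1*0.02585) = 25.1451
Step 2: exp(25.1451) = 8.3249e+10
Step 3: I = 5.061e-11 * (8.3249e+10 - 1) = 4.21e+00 A

4.21e+00


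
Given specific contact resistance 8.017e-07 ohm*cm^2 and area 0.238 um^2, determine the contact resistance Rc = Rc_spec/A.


Step 1: Convert area to cm^2: 0.238 um^2 = 2.3800e-09 cm^2
Step 2: Rc = Rc_spec / A = 8.017e-07 / 2.3800e-09
Step 3: Rc = 3.37e+02 ohms

3.37e+02


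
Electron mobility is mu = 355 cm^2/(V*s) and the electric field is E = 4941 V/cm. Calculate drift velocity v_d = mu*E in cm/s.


Step 1: v_d = mu * E
Step 2: v_d = 355 * 4941 = 1754055
Step 3: v_d = 1.75e+06 cm/s

1.75e+06


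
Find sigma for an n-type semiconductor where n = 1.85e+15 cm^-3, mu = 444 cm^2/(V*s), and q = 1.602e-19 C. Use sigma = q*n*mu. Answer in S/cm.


Step 1: sigma = q * n * mu
Step 2: sigma = 1.602e-19 * 1.85e+15 * 444
Step 3: sigma = 1.316e-01 S/cm

1.316e-01


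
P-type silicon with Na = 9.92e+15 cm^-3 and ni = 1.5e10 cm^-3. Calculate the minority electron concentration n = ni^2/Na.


Step 1: Majority hole concentration p ≈ Na = 9.92e+15 cm^-3
Step 2: n = ni^2 / Na = (1.5e10)^2 / 9.92e+15
Step 3: n = 2.27e+04 cm^-3

2.27e+04


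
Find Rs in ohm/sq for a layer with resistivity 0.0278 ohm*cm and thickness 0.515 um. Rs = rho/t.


Step 1: Convert thickness to cm: t = 0.515 um = 5.1500e-05 cm
Step 2: Rs = rho / t = 0.0278 / 5.1500e-05
Step 3: Rs = 539.8 ohm/sq

539.8


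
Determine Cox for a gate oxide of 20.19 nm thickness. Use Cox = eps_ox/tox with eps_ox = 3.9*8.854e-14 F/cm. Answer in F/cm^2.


Step 1: eps_ox = 3.9 * 8.854e-14 = 3.45306e-13 F/cm
Step 2: tox in cm = 20.19 nm * 1e-7 = 2.0190e-06 cm
Step 3: Cox = 3.45306e-13 / 2.0190e-06 = 1.71e-07 F/cm^2

1.71e-07


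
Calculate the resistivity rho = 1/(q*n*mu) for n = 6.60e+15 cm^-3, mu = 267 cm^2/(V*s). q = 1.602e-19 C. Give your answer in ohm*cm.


Step 1: sigma = q * n * mu = 1.602e-19 * 6.60e+15 * 267 = 2.82304e-01 S/cm
Step 2: rho = 1 / sigma = 1 / 2.82304e-01 = 3.542 ohm*cm

3.542


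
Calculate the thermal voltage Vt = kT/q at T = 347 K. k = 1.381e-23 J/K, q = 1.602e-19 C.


Step 1: kT = 1.381e-23 * 347 = 4.79207e-21 J
Step 2: Vt = kT/q = 4.79207e-21 / 1.602e-19
Step 3: Vt = 0.02991 V

0.02991


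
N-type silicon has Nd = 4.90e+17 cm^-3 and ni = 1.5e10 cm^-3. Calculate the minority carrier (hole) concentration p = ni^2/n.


Step 1: Since Nd >> ni, n ≈ Nd = 4.90e+17 cm^-3
Step 2: p = ni^2 / n = (1.5e10)^2 / 4.90e+17
Step 3: p = 2.25e20 / 4.90e+17 = 4.59e+02 cm^-3

4.59e+02


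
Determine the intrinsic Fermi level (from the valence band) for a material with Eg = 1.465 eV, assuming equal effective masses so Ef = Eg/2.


Step 1: For an intrinsic semiconductor, the Fermi level sits at midgap.
Step 2: Ef = Eg / 2 = 1.465 / 2 = 0.7325 eV

0.7325


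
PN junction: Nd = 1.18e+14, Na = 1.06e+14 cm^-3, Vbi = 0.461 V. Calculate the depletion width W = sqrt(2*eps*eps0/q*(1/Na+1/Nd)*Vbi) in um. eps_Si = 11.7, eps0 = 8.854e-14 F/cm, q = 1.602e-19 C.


Step 1: 1/Na + 1/Nd = 1/1.06e+14 + 1/1.18e+14 = 1.79085e-14
Step 2: 2*eps*eps0/q = 2*11.7*8.854e-14/1.602e-19 = 1.293281e+07
Step 3: W^2 = 1.293281e+07 * 1.79085e-14 * 0.461 = 1.06771e-07
Step 4: W = sqrt(1.06771e-07) = 3.268e-04 cm = 3.268 um

3.268


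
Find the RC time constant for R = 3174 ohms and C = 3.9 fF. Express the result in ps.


Step 1: tau = R * C
Step 2: tau = 3174 * 3.9 fF = 3174 * 3.9e-15 F
Step 3: tau = 1.23786e-11 s = 12.3786 ps

12.3786


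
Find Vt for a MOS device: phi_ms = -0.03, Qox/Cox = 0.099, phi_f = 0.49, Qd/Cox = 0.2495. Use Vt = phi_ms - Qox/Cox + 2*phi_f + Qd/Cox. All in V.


Step 1: Vt = phi_ms - Qox/Cox + 2*phi_f + Qd/Cox
Step 2: Vt = -0.03 - 0.099 + 2*0.49 + 0.2495
Step 3: Vt = -0.03 - 0.099 + 0.98 + 0.2495
Step 4: Vt = 1.1005 V

1.1005


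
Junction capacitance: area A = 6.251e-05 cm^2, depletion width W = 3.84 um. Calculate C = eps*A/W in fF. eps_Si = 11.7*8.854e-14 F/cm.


Step 1: eps_Si = 11.7 * 8.854e-14 = 1.035918e-12 F/cm
Step 2: W in cm = 3.84 * 1e-4 = 3.84e-04 cm
Step 3: C = 1.035918e-12 * 6.251e-05 / 3.84e-04 = 1.686334e-13 F
Step 4: C = 168.63 fF

168.63


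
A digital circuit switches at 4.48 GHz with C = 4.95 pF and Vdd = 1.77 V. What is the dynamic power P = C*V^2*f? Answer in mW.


Step 1: V^2 = 1.77^2 = 3.1329 V^2
Step 2: P = C*V^2*f = 4.95e-12 F * 3.1329 * 4.48e9 Hz
Step 3: P = 6.94751904e-02 W
Step 4: P = 69.475 mW

69.475


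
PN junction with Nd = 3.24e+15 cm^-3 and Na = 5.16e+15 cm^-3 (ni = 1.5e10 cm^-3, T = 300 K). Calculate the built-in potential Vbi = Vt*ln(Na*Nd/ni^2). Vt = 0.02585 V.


Step 1: Compute Na*Nd/ni^2 = 5.16e+15 * 3.24e+15 / (1.5e10)^2 = 7.4304e+10
Step 2: ln(7.4304e+10) = 25.0314
Step 3: Vbi = 0.02585 * 25.0314 = 0.647 V

0.647


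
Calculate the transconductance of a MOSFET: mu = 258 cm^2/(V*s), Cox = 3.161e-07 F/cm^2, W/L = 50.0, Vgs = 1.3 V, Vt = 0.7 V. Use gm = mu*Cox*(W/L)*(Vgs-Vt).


Step 1: Vov = Vgs - Vt = 1.3 - 0.7 = 0.6 V
Step 2: gm = mu * Cox * (W/L) * Vov
Step 3: gm = 258 * 3.161e-07 * 50.0 * 0.6 = 2.45e-03 S

2.45e-03


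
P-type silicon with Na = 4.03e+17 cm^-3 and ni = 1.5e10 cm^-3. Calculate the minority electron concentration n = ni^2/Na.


Step 1: Majority hole concentration p ≈ Na = 4.03e+17 cm^-3
Step 2: n = ni^2 / Na = (1.5e10)^2 / 4.03e+17
Step 3: n = 5.58e+02 cm^-3

5.58e+02


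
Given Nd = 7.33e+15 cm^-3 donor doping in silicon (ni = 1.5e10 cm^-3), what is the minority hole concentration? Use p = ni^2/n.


Step 1: Since Nd >> ni, n ≈ Nd = 7.33e+15 cm^-3
Step 2: p = ni^2 / n = (1.5e10)^2 / 7.33e+15
Step 3: p = 2.25e20 / 7.33e+15 = 3.07e+04 cm^-3

3.07e+04


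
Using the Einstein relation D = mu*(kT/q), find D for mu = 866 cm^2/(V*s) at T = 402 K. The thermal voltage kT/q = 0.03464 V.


Step 1: D = mu * (kT/q)
Step 2: D = 866 * 0.03464
Step 3: D = 30.0 cm^2/s

30.0


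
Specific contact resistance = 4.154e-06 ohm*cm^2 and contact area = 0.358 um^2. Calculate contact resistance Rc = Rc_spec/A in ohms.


Step 1: Convert area to cm^2: 0.358 um^2 = 3.5800e-09 cm^2
Step 2: Rc = Rc_spec / A = 4.154e-06 / 3.5800e-09
Step 3: Rc = 1.16e+03 ohms

1.16e+03


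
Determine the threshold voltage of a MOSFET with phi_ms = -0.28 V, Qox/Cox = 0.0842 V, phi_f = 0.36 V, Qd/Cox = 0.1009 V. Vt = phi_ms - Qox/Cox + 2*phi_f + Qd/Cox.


Step 1: Vt = phi_ms - Qox/Cox + 2*phi_f + Qd/Cox
Step 2: Vt = -0.28 - 0.0842 + 2*0.36 + 0.1009
Step 3: Vt = -0.28 - 0.0842 + 0.72 + 0.1009
Step 4: Vt = 0.4567 V

0.4567


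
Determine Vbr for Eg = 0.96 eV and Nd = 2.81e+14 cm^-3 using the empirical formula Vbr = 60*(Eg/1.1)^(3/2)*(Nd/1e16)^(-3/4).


Step 1: Eg/1.1 = 0.96/1.1 = 0.872727
Step 2: (Eg/1.1)^1.5 = 0.872727^1.5 = 0.815300
Step 3: (Nd/1e16)^(-0.75) = (0.0281)^(-0.75) = 14.570359
Step 4: Vbr = 60 * 0.815300 * 14.570359 = 712.8 V

712.8


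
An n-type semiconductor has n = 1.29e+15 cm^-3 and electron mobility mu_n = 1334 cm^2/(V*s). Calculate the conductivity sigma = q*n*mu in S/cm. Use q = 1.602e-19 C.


Step 1: sigma = q * n * mu
Step 2: sigma = 1.602e-19 * 1.29e+15 * 1334
Step 3: sigma = 2.757e-01 S/cm

2.757e-01


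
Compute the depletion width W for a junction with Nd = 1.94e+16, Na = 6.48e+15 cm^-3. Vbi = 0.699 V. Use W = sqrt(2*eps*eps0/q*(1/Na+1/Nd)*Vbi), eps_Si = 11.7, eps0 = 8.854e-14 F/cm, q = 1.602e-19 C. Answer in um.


Step 1: 1/Na + 1/Nd = 1/6.48e+15 + 1/1.94e+16 = 2.05867e-16
Step 2: 2*eps*eps0/q = 2*11.7*8.854e-14/1.602e-19 = 1.293281e+07
Step 3: W^2 = 1.293281e+07 * 2.05867e-16 * 0.699 = 1.86104e-09
Step 4: W = sqrt(1.86104e-09) = 4.314e-05 cm = 0.4314 um

0.4314


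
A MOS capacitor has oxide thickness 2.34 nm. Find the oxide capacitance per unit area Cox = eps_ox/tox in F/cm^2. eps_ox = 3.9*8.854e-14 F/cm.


Step 1: eps_ox = 3.9 * 8.854e-14 = 3.45306e-13 F/cm
Step 2: tox in cm = 2.34 nm * 1e-7 = 2.3400e-07 cm
Step 3: Cox = 3.45306e-13 / 2.3400e-07 = 1.48e-06 F/cm^2

1.48e-06


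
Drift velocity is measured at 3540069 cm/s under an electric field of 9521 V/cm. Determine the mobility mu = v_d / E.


Step 1: mu = v_d / E
Step 2: mu = 3540069 / 9521
Step 3: mu = 371.82 cm^2/(V*s)

371.82


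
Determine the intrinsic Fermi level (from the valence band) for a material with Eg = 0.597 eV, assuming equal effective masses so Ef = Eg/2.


Step 1: For an intrinsic semiconductor, the Fermi level sits at midgap.
Step 2: Ef = Eg / 2 = 0.597 / 2 = 0.2985 eV

0.2985


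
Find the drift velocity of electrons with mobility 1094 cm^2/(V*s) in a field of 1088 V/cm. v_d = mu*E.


Step 1: v_d = mu * E
Step 2: v_d = 1094 * 1088 = 1190272
Step 3: v_d = 1.19e+06 cm/s

1.19e+06


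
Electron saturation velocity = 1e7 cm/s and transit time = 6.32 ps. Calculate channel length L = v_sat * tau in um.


Step 1: tau in seconds = 6.32 ps * 1e-12 = 6.3200e-12 s
Step 2: L = v_sat * tau = 1e7 * 6.3200e-12 = 6.3200e-05 cm
Step 3: L in um = 6.3200e-05 * 1e4 = 0.632 um

0.632


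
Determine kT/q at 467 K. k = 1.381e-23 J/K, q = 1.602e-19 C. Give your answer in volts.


Step 1: kT = 1.381e-23 * 467 = 6.44927e-21 J
Step 2: Vt = kT/q = 6.44927e-21 / 1.602e-19
Step 3: Vt = 0.04026 V

0.04026


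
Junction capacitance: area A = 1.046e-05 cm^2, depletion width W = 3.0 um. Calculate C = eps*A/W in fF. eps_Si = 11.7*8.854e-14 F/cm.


Step 1: eps_Si = 11.7 * 8.854e-14 = 1.035918e-12 F/cm
Step 2: W in cm = 3.0 * 1e-4 = 3.00e-04 cm
Step 3: C = 1.035918e-12 * 1.046e-05 / 3.00e-04 = 3.611901e-14 F
Step 4: C = 36.12 fF

36.12


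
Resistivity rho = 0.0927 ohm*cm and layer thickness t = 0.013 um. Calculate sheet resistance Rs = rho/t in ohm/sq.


Step 1: Convert thickness to cm: t = 0.013 um = 1.3000e-06 cm
Step 2: Rs = rho / t = 0.0927 / 1.3000e-06
Step 3: Rs = 71307.7 ohm/sq

71307.7


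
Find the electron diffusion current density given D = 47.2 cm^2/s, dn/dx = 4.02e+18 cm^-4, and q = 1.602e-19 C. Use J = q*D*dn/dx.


Step 1: J = q * D * (dn/dx)
Step 2: J = 1.602e-19 * 47.2 * 4.02e+18
Step 3: J = 3.04e+01 A/cm^2

3.04e+01


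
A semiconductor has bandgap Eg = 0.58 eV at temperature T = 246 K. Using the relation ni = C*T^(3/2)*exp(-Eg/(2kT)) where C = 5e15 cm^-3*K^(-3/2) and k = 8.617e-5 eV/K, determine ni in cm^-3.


Step 1: Compute kT = 8.617e-5 * 246 = 0.02119782 eV
Step 2: Exponent = -Eg/(2kT) = -0.58/(2*0.02119782) = -13.68065
Step 3: T^(3/2) = 246^1.5 = 3858.36
Step 4: ni = 5e15 * 3858.36 * exp(-13.68065) = 2.21e+13 cm^-3

2.21e+13


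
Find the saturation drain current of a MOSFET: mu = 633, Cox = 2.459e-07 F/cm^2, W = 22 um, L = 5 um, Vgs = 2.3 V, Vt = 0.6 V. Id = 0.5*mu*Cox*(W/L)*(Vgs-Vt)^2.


Step 1: Overdrive voltage Vov = Vgs - Vt = 2.3 - 0.6 = 1.7 V
Step 2: W/L = 22/5 = 4.4
Step 3: Id = 0.5 * 633 * 2.459e-07 * 4.4 * 1.7^2
Step 4: Id = 9.90e-04 A

9.90e-04


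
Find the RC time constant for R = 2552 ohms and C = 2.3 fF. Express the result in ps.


Step 1: tau = R * C
Step 2: tau = 2552 * 2.3 fF = 2552 * 2.3e-15 F
Step 3: tau = 5.8696e-12 s = 5.8696 ps

5.8696


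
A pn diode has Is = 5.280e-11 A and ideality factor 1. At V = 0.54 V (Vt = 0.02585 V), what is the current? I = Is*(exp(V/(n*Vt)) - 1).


Step 1: V/(n*Vt) = 0.54/(1*0.02585) = 20.8897
Step 2: exp(20.8897) = 1.1811e+09
Step 3: I = 5.280e-11 * (1.1811e+09 - 1) = 6.24e-02 A

6.24e-02


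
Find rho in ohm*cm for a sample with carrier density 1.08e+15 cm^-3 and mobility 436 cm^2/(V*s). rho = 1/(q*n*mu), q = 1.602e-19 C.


Step 1: sigma = q * n * mu = 1.602e-19 * 1.08e+15 * 436 = 7.54350e-02 S/cm
Step 2: rho = 1 / sigma = 1 / 7.54350e-02 = 13.26 ohm*cm

13.26


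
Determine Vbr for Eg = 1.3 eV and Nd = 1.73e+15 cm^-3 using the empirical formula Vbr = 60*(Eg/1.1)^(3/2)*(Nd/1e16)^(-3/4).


Step 1: Eg/1.1 = 1.3/1.1 = 1.181818
Step 2: (Eg/1.1)^1.5 = 1.181818^1.5 = 1.284772
Step 3: (Nd/1e16)^(-0.75) = (0.173)^(-0.75) = 3.727910
Step 4: Vbr = 60 * 1.284772 * 3.727910 = 287.4 V

287.4


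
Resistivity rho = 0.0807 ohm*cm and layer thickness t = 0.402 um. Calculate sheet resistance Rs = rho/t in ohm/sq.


Step 1: Convert thickness to cm: t = 0.402 um = 4.0200e-05 cm
Step 2: Rs = rho / t = 0.0807 / 4.0200e-05
Step 3: Rs = 2007.5 ohm/sq

2007.5


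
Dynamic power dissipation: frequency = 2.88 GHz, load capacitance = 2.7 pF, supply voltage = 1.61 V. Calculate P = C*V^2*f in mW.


Step 1: V^2 = 1.61^2 = 2.5921 V^2
Step 2: P = C*V^2*f = 2.7e-12 F * 2.5921 * 2.88e9 Hz
Step 3: P = 2.01561696e-02 W
Step 4: P = 20.156 mW

20.156


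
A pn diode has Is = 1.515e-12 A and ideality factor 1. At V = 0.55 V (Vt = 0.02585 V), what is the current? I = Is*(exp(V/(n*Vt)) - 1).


Step 1: V/(n*Vt) = 0.55/(1*0.02585) = 21.2766
Step 2: exp(21.2766) = 1.7390e+09
Step 3: I = 1.515e-12 * (1.7390e+09 - 1) = 2.63e-03 A

2.63e-03


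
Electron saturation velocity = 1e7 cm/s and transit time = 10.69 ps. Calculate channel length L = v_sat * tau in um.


Step 1: tau in seconds = 10.69 ps * 1e-12 = 1.0690e-11 s
Step 2: L = v_sat * tau = 1e7 * 1.0690e-11 = 1.0690e-04 cm
Step 3: L in um = 1.0690e-04 * 1e4 = 1.069 um

1.069


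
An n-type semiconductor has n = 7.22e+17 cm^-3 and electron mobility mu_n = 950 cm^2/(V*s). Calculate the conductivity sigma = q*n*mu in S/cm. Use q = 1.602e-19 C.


Step 1: sigma = q * n * mu
Step 2: sigma = 1.602e-19 * 7.22e+17 * 950
Step 3: sigma = 1.099e+02 S/cm

1.099e+02


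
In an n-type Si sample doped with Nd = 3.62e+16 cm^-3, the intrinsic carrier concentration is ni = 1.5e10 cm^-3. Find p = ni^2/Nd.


Step 1: Since Nd >> ni, n ≈ Nd = 3.62e+16 cm^-3
Step 2: p = ni^2 / n = (1.5e10)^2 / 3.62e+16
Step 3: p = 2.25e20 / 3.62e+16 = 6.22e+03 cm^-3

6.22e+03


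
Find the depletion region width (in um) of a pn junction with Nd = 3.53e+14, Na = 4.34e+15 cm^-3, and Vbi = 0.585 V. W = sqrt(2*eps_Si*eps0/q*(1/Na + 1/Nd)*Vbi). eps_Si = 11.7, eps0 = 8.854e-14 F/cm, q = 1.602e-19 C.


Step 1: 1/Na + 1/Nd = 1/4.34e+15 + 1/3.53e+14 = 3.06328e-15
Step 2: 2*eps*eps0/q = 2*11.7*8.854e-14/1.602e-19 = 1.293281e+07
Step 3: W^2 = 1.293281e+07 * 3.06328e-15 * 0.585 = 2.31758e-08
Step 4: W = sqrt(2.31758e-08) = 1.522e-04 cm = 1.522 um

1.522


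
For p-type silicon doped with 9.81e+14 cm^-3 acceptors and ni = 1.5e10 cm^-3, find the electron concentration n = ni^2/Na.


Step 1: Majority hole concentration p ≈ Na = 9.81e+14 cm^-3
Step 2: n = ni^2 / Na = (1.5e10)^2 / 9.81e+14
Step 3: n = 2.29e+05 cm^-3

2.29e+05


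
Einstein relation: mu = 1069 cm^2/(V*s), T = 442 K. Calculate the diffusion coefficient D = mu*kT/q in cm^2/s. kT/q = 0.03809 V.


Step 1: D = mu * (kT/q)
Step 2: D = 1069 * 0.03809
Step 3: D = 40.72 cm^2/s

40.72


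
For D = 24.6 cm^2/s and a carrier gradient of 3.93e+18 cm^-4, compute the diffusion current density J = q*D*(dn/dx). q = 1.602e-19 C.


Step 1: J = q * D * (dn/dx)
Step 2: J = 1.602e-19 * 24.6 * 3.93e+18
Step 3: J = 1.55e+01 A/cm^2

1.55e+01


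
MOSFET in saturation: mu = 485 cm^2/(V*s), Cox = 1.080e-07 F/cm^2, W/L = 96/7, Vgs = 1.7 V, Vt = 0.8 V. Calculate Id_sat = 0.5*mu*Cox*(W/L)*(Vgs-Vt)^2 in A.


Step 1: Overdrive voltage Vov = Vgs - Vt = 1.7 - 0.8 = 0.9 V
Step 2: W/L = 96/7 = 13.7143
Step 3: Id = 0.5 * 485 * 1.080e-07 * 13.7143 * 0.9^2
Step 4: Id = 2.91e-04 A

2.91e-04


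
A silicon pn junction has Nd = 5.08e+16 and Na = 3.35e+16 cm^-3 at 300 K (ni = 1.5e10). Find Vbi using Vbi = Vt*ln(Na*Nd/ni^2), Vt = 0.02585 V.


Step 1: Compute Na*Nd/ni^2 = 3.35e+16 * 5.08e+16 / (1.5e10)^2 = 7.5636e+12
Step 2: ln(7.5636e+12) = 29.6544
Step 3: Vbi = 0.02585 * 29.6544 = 0.767 V

0.767


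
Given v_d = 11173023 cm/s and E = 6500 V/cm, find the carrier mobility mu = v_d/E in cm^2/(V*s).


Step 1: mu = v_d / E
Step 2: mu = 11173023 / 6500
Step 3: mu = 1718.93 cm^2/(V*s)

1718.93


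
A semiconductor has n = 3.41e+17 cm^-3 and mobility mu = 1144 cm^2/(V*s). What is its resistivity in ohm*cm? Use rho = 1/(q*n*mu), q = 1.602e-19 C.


Step 1: sigma = q * n * mu = 1.602e-19 * 3.41e+17 * 1144 = 6.24947e+01 S/cm
Step 2: rho = 1 / sigma = 1 / 6.24947e+01 = 0.016 ohm*cm

0.016


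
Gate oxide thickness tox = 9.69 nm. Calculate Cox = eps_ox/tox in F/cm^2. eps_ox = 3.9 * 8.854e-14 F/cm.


Step 1: eps_ox = 3.9 * 8.854e-14 = 3.45306e-13 F/cm
Step 2: tox in cm = 9.69 nm * 1e-7 = 9.6900e-07 cm
Step 3: Cox = 3.45306e-13 / 9.6900e-07 = 3.56e-07 F/cm^2

3.56e-07


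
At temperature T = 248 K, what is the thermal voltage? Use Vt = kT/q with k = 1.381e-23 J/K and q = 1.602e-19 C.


Step 1: kT = 1.381e-23 * 248 = 3.42488e-21 J
Step 2: Vt = kT/q = 3.42488e-21 / 1.602e-19
Step 3: Vt = 0.02138 V

0.02138


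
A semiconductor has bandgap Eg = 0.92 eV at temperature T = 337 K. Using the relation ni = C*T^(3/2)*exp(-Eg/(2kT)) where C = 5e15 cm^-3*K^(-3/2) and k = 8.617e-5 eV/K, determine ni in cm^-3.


Step 1: Compute kT = 8.617e-5 * 337 = 0.02903929 eV
Step 2: Exponent = -Eg/(2kT) = -0.92/(2*0.02903929) = -15.84061
Step 3: T^(3/2) = 337^1.5 = 6186.50
Step 4: ni = 5e15 * 6186.50 * exp(-15.84061) = 4.08e+12 cm^-3

4.08e+12


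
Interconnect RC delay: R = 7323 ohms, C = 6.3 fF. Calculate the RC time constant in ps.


Step 1: tau = R * C
Step 2: tau = 7323 * 6.3 fF = 7323 * 6.3e-15 F
Step 3: tau = 4.61349e-11 s = 46.1349 ps

46.1349


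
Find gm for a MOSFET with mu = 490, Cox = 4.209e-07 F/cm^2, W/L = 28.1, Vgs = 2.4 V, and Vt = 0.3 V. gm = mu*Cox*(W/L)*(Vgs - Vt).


Step 1: Vov = Vgs - Vt = 2.4 - 0.3 = 2.1 V
Step 2: gm = mu * Cox * (W/L) * Vov
Step 3: gm = 490 * 4.209e-07 * 28.1 * 2.1 = 1.22e-02 S

1.22e-02


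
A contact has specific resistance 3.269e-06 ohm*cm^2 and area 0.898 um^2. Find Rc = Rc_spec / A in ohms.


Step 1: Convert area to cm^2: 0.898 um^2 = 8.9800e-09 cm^2
Step 2: Rc = Rc_spec / A = 3.269e-06 / 8.9800e-09
Step 3: Rc = 3.64e+02 ohms

3.64e+02


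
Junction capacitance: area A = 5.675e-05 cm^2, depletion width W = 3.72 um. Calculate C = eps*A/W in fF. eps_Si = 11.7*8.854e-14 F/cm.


Step 1: eps_Si = 11.7 * 8.854e-14 = 1.035918e-12 F/cm
Step 2: W in cm = 3.72 * 1e-4 = 3.72e-04 cm
Step 3: C = 1.035918e-12 * 5.675e-05 / 3.72e-04 = 1.580332e-13 F
Step 4: C = 158.03 fF

158.03


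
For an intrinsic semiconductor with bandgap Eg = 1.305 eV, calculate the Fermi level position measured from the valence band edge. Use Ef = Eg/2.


Step 1: For an intrinsic semiconductor, the Fermi level sits at midgap.
Step 2: Ef = Eg / 2 = 1.305 / 2 = 0.6525 eV

0.6525


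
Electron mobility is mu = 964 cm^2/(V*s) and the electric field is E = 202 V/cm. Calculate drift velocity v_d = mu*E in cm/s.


Step 1: v_d = mu * E
Step 2: v_d = 964 * 202 = 194728
Step 3: v_d = 1.95e+05 cm/s

1.95e+05


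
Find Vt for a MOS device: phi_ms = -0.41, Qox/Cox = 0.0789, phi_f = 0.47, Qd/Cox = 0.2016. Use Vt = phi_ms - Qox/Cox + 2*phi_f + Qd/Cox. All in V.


Step 1: Vt = phi_ms - Qox/Cox + 2*phi_f + Qd/Cox
Step 2: Vt = -0.41 - 0.0789 + 2*0.47 + 0.2016
Step 3: Vt = -0.41 - 0.0789 + 0.94 + 0.2016
Step 4: Vt = 0.6527 V

0.6527


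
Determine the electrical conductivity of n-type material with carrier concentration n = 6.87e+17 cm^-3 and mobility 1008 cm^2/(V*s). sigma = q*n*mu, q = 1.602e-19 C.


Step 1: sigma = q * n * mu
Step 2: sigma = 1.602e-19 * 6.87e+17 * 1008
Step 3: sigma = 1.109e+02 S/cm

1.109e+02


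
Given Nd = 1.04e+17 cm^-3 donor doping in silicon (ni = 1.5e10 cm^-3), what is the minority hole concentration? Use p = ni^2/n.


Step 1: Since Nd >> ni, n ≈ Nd = 1.04e+17 cm^-3
Step 2: p = ni^2 / n = (1.5e10)^2 / 1.04e+17
Step 3: p = 2.25e20 / 1.04e+17 = 2.16e+03 cm^-3

2.16e+03


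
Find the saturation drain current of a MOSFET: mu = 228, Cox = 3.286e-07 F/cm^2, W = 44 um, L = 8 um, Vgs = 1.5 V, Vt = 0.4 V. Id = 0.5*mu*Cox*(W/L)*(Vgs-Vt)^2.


Step 1: Overdrive voltage Vov = Vgs - Vt = 1.5 - 0.4 = 1.1 V
Step 2: W/L = 44/8 = 5.5
Step 3: Id = 0.5 * 228 * 3.286e-07 * 5.5 * 1.1^2
Step 4: Id = 2.49e-04 A

2.49e-04


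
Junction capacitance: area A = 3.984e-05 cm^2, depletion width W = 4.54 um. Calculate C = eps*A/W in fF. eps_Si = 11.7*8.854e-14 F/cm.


Step 1: eps_Si = 11.7 * 8.854e-14 = 1.035918e-12 F/cm
Step 2: W in cm = 4.54 * 1e-4 = 4.54e-04 cm
Step 3: C = 1.035918e-12 * 3.984e-05 / 4.54e-04 = 9.090523e-14 F
Step 4: C = 90.91 fF

90.91


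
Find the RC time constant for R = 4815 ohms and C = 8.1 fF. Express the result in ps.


Step 1: tau = R * C
Step 2: tau = 4815 * 8.1 fF = 4815 * 8.1e-15 F
Step 3: tau = 3.90015e-11 s = 39.0015 ps

39.0015


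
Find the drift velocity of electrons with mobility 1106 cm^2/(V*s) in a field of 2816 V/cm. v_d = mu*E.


Step 1: v_d = mu * E
Step 2: v_d = 1106 * 2816 = 3114496
Step 3: v_d = 3.11e+06 cm/s

3.11e+06


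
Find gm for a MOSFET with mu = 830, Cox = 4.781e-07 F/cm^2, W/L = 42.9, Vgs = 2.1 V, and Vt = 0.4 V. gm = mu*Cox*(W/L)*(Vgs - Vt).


Step 1: Vov = Vgs - Vt = 2.1 - 0.4 = 1.7 V
Step 2: gm = mu * Cox * (W/L) * Vov
Step 3: gm = 830 * 4.781e-07 * 42.9 * 1.7 = 2.89e-02 S

2.89e-02


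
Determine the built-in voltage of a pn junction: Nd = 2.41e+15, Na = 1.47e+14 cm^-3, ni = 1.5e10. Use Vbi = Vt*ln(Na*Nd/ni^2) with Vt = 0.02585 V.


Step 1: Compute Na*Nd/ni^2 = 1.47e+14 * 2.41e+15 / (1.5e10)^2 = 1.5745e+09
Step 2: ln(1.5745e+09) = 21.1772
Step 3: Vbi = 0.02585 * 21.1772 = 0.547 V

0.547


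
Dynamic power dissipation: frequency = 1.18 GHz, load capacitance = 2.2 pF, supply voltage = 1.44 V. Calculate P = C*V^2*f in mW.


Step 1: V^2 = 1.44^2 = 2.0736 V^2
Step 2: P = C*V^2*f = 2.2e-12 F * 2.0736 * 1.18e9 Hz
Step 3: P = 5.3830656e-03 W
Step 4: P = 5.383 mW

5.383


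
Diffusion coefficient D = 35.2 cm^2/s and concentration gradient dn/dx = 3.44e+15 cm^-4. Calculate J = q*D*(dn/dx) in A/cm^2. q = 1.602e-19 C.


Step 1: J = q * D * (dn/dx)
Step 2: J = 1.602e-19 * 35.2 * 3.44e+15
Step 3: J = 1.94e-02 A/cm^2

1.94e-02


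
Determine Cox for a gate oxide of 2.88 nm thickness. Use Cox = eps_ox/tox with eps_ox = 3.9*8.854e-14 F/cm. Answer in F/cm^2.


Step 1: eps_ox = 3.9 * 8.854e-14 = 3.45306e-13 F/cm
Step 2: tox in cm = 2.88 nm * 1e-7 = 2.8800e-07 cm
Step 3: Cox = 3.45306e-13 / 2.8800e-07 = 1.20e-06 F/cm^2

1.20e-06
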